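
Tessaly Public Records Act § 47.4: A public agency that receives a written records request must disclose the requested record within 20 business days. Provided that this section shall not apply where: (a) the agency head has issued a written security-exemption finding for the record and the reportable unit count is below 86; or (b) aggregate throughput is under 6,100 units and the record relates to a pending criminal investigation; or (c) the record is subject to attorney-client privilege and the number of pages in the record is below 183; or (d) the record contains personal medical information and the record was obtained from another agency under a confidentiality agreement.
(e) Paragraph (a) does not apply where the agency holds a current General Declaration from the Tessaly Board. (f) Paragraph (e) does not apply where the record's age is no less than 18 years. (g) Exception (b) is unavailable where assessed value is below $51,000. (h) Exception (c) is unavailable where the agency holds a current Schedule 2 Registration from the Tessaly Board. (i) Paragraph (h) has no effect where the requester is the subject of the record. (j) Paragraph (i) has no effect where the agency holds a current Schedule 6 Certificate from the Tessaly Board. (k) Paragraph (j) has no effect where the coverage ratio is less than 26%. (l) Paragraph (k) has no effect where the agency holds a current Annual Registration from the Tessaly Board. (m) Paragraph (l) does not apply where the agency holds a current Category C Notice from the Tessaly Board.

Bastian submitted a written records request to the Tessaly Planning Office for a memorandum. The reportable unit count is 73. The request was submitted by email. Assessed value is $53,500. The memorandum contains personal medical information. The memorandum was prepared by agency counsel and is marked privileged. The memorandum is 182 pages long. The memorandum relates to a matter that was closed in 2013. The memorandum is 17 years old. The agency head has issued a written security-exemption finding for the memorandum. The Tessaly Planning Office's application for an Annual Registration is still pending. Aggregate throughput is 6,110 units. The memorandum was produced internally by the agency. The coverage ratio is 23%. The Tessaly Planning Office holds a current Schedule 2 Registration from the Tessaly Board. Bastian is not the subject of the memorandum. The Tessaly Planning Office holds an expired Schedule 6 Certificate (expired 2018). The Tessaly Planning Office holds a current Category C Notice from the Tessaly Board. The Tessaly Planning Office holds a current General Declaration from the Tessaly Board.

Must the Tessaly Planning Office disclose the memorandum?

Exception (a)'s conditions are all satisfied: a written security-exemption finding has been issued; the reportable unit count is 73, below the 86 limit. But: (e) operates against (a): a current General Declaration is held. (f), which would lift (e), is not engaged — the record's age is 17 years, short of 18 years. Exception (a) does not apply.
Exception (b) does not apply: aggregate throughput is 6,110 units, not under 6,100 units.
Exception (c)'s conditions are all satisfied: the memorandum is privileged; the number of pages in the record is 182, below the 183 limit. But applying paragraphs (h)–(m): (h) operates — a current Schedule 2 Registration is held. (i) does not operate here (Bastian is not the subject of the memorandum), so (h) stands. (c) is therefore removed.
Exception (d) fails — the memorandum was produced internally.
None of the exceptions is available; § 47.4 applies in full.

Yes — the Tessaly Planning Office must disclose the memorandum.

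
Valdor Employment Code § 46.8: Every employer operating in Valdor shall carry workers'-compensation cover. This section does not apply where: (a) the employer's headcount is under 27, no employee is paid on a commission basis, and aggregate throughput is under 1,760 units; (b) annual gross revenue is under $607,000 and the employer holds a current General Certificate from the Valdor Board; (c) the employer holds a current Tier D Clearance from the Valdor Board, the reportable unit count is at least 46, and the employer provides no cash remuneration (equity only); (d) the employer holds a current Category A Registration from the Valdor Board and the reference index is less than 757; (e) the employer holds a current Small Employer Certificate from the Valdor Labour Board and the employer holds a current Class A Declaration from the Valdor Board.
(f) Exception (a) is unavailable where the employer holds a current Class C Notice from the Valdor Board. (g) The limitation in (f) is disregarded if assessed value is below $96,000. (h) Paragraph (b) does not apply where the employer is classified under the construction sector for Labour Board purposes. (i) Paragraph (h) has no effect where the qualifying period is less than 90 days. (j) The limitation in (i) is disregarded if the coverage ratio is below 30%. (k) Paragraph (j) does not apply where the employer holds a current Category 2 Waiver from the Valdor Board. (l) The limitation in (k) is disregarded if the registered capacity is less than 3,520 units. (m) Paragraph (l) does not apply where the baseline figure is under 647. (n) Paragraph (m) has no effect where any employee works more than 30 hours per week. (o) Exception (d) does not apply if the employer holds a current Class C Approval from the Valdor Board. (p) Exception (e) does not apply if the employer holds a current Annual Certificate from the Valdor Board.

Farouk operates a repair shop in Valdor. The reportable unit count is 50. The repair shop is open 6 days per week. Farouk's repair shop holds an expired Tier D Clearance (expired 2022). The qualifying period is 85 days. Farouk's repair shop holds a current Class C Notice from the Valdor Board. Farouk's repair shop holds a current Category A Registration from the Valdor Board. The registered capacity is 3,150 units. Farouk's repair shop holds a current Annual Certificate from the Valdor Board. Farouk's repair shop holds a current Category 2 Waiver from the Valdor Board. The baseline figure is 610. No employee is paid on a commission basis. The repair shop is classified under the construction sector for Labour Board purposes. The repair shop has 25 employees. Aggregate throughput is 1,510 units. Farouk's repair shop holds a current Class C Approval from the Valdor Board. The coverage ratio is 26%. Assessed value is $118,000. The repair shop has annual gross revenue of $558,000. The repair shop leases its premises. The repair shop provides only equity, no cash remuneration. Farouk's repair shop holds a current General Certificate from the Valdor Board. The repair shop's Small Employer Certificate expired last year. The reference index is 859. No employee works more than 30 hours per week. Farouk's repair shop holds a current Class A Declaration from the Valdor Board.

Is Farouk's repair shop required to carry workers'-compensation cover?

No — exception (b) applies; Farouk's repair shop is not required to carry workers'-compensation cover.

Exception (a) is satisfied on its face — the employer's headcount is 25, under the 27 limit; no employee is paid on commission; aggregate throughput is 1,510 units, under the 1,760 units limit. Turning to paragraphs (f)–(g): (f) operates — a current Class C Notice is held. (g), which would lift (f), is inapplicable — assessed value is $118,000, not below $96,000. Exception (a) does not apply.
All of (b)'s requirements are met (annual gross revenue is $558,000, under the $607,000 limit; a current General Certificate is held). As to paragraphs (h)–(n): (h) applies (the repair shop is classified under the construction sector), but is set aside by (i): (i) operates against (h): the qualifying period is 85 days, less than the 90 days limit. (j) applies (the coverage ratio is 26%, below the 30% limit), but is displaced by (k): (k) operates against (j): a current Category 2 Waiver is held. (l) would limit (k) — the registered capacity is 3,150 units, less than the 3,520 units limit — but (m) sets (l) aside: (m) operates — the baseline figure is 610, under the 647 limit. (n) does not operate here (no employee exceeds 30 hours/week), so (m) stands. Exception (b) stands.
Exception (c) does not apply: no current Tier D Clearance is held.
Exception (d) requires that the reference index is less than 757; but the reference index is 859, not less than 757, so (d) is unavailable.
Exception (e) requires that the employer holds a current Small Employer Certificate from the Valdor Labour Board; but the Small Employer Certificate has expired, so (e) is unavailable.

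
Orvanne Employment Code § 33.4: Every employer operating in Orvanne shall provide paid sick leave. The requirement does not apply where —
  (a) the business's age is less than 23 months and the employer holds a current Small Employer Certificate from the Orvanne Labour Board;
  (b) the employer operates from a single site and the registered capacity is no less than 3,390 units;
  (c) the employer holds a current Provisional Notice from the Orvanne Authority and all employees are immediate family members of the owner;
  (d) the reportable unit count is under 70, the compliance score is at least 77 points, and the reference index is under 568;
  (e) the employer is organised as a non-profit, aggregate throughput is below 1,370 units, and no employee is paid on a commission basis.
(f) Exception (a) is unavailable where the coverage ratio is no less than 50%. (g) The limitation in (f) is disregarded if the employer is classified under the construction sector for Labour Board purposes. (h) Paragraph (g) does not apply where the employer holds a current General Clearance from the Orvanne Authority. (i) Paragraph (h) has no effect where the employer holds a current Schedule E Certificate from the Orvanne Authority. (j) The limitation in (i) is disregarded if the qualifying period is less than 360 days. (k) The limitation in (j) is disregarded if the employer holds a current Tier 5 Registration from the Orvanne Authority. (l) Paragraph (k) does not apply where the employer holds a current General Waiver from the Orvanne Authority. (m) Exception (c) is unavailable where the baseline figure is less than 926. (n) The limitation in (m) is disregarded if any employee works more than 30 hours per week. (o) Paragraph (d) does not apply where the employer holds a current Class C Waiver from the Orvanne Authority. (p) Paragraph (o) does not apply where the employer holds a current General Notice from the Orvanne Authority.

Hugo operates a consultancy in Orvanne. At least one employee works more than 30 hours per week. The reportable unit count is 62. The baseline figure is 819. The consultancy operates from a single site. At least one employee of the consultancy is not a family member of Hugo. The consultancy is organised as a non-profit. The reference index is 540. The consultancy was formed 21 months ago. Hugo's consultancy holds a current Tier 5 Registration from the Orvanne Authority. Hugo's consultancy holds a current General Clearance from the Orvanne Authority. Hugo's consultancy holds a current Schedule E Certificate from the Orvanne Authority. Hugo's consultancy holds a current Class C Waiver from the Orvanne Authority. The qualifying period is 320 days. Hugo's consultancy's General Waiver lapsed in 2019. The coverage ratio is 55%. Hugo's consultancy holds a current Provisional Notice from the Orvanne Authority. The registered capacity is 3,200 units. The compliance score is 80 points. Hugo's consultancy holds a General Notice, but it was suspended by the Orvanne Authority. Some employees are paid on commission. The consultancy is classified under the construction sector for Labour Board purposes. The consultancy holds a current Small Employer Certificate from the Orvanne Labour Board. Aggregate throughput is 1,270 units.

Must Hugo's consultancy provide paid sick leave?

Exception (a)'s conditions are all satisfied: the business's age is 21 months, less than the 23 months limit; a current Small Employer Certificate is held. Under paragraphs (f)–(l): (f) would limit (a) — the coverage ratio is 55%, meeting the 50% threshold — but (g) sets (f) aside: (g) is triggered — the consultancy is classified under the construction sector. (h) applies (a current General Clearance is held), but yields to (i): (i) applies — a current Schedule E Certificate is held. (j) operates (the qualifying period is 320 days, less than the 360 days limit), but is itself disapplied by (k): (k) operates against (j): a current Tier 5 Registration is held. (l) is not engaged (no current General Waiver is held), so (k) stands. (a) remains available.
Exception (b) fails — the registered capacity is 3,200 units, short of 3,390 units.
Exception (c) does not apply: at least one employee is not a family member.
Exception (d) is satisfied on its face — the reportable unit count is 62, under the 70 limit; the compliance score is 80 points, meeting the 77 points threshold; the reference index is 540, under the 568 limit. Turning to paragraphs (o)–(p): (o) operates against (d): a current Class C Waiver is held. (p) is not triggered (the General Notice is not current), so (o) stands. Exception (d) does not apply.
Exception (e) requires that no employee is paid on a commission basis; but some employees are paid on commission, so (e) is unavailable.

No — exception (a) applies; Hugo's consultancy is not required to provide paid sick leave.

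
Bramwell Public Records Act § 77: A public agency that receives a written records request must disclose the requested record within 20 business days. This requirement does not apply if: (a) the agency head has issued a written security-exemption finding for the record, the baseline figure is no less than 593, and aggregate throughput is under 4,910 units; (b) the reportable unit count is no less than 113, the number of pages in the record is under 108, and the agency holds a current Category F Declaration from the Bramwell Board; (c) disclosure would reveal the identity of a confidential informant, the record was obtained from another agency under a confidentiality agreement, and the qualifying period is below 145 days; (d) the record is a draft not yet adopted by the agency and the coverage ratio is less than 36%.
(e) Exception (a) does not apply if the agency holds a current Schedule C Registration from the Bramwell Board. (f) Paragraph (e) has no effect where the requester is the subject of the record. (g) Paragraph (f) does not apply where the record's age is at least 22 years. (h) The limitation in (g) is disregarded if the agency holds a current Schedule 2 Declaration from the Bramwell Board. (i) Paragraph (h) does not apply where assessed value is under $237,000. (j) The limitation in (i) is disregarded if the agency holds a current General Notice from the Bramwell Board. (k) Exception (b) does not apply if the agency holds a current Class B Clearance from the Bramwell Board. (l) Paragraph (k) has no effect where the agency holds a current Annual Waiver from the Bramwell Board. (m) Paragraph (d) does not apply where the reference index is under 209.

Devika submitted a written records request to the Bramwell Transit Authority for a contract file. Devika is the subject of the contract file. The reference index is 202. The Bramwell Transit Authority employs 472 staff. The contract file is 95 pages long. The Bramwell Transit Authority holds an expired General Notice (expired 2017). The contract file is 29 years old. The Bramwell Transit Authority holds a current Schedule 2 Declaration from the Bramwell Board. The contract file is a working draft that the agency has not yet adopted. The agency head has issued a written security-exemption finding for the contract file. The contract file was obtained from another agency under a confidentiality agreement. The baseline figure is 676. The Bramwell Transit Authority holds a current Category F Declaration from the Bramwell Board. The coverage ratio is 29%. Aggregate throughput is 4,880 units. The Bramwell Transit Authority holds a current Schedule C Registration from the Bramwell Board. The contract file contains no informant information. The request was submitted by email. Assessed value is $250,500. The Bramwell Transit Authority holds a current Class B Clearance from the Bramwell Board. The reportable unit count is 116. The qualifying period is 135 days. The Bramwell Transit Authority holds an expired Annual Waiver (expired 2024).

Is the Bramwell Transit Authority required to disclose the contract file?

No — exception (a) applies; the Bramwell Transit Authority is not required to disclose the contract file.

Exception (a) is satisfied on its face — a written security-exemption finding has been issued; the baseline figure is 676, meeting the 593 threshold; aggregate throughput is 4,880 units, under the 4,910 units limit. As to paragraphs (e)–(j): (e) would limit (a) — a current Schedule C Registration is held — but (f) sets (e) aside: (f) operates against (e): Devika is the subject of the contract file. (g) is engaged (the record's age is 29 years, meeting the 22 years threshold), but yields to (h): (h) operates against (g): a current Schedule 2 Declaration is held. (i), which would lift (h), is inapplicable — assessed value is $250,500, not under $237,000. So (a) applies.
Exception (b): the reportable unit count is 116, meeting the 113 threshold; the number of pages in the record is 95, under the 108 limit; a current Category F Declaration is held — every condition holds. But: (k) operates — a current Class B Clearance is held. (l), which would lift (k), does not operate here — there is no Annual Waiver in force. (b) is therefore removed.
Exception (c) does not apply: the contract file contains no informant information.
Exception (d)'s conditions are all satisfied: the contract file is an unadopted draft; the coverage ratio is 29%, less than the 36% limit. But applying paragraph (m): (m) operates against (d): the reference index is 202, under the 209 limit. Exception (d) does not apply.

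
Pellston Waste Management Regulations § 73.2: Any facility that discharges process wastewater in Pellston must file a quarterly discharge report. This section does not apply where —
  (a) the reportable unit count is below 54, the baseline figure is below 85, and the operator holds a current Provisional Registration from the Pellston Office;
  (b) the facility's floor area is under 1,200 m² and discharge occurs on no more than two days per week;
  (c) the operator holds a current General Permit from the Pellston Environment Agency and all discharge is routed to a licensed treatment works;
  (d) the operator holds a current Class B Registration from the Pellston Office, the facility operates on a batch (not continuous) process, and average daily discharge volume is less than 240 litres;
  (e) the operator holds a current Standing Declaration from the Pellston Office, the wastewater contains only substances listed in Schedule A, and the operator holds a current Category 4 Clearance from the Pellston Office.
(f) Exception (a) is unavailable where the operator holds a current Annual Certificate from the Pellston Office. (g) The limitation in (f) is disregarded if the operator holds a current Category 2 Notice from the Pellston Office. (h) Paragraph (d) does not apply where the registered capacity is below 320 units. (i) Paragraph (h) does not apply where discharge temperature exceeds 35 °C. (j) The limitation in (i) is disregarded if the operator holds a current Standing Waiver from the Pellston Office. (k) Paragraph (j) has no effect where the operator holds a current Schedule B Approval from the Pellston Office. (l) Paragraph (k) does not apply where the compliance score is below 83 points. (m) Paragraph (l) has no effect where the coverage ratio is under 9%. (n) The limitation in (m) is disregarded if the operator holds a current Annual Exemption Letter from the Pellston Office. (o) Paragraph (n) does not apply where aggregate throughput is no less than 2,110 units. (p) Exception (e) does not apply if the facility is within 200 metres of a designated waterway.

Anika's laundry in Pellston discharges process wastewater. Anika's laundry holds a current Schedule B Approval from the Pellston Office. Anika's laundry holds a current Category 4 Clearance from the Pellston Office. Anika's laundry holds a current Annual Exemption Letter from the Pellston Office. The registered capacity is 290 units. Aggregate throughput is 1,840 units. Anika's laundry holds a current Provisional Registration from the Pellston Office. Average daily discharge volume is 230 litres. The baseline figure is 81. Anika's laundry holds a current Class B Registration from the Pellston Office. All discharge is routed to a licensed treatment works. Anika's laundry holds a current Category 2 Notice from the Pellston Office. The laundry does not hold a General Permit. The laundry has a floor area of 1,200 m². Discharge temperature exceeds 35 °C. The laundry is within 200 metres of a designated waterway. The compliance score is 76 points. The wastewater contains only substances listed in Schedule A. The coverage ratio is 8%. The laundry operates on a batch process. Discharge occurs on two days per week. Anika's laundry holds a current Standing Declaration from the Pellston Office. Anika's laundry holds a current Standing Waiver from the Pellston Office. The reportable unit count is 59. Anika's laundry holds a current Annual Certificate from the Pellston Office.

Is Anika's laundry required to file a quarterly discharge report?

Exception (a) does not apply: the reportable unit count is 59, not below 54.
Exception (b) fails — the facility's floor area is 1,200 m², not under 1,200 m².
Exception (c) fails — no General Permit is held.
Exception (d) is satisfied on its face — a current Class B Registration is held; the facility operates on a batch process; average daily discharge volume is 230 litres, less than the 240 litres limit. But applying paragraphs (h)–(o): (h) operates — the registered capacity is 290 units, below the 320 units limit. (i) applies (discharge temperature exceeds 35 °C), but is itself disapplied by (j): (j) operates against (i): a current Standing Waiver is held. (k) is engaged (a current Schedule B Approval is held), but is itself disapplied by (l): (l) applies — the compliance score is 76 points, below the 83 points limit. (m) would limit (l) — the coverage ratio is 8%, under the 9% limit — but (n) sets (m) aside: (n) operates against (m): a current Annual Exemption Letter is held. (o), which would lift (n), is inapplicable — aggregate throughput is 1,840 units, short of 2,110 units. So (d) is unavailable.
All of (e)'s requirements are met (a current Standing Declaration is held; the wastewater is Schedule-A-only; a current Category 4 Clearance is held). But: (p) is engaged — the laundry is within 200 m of a designated waterway. (e) is therefore removed.
Every exception is unavailable, so the rule governs.

Yes — Anika's laundry must file a quarterly discharge report.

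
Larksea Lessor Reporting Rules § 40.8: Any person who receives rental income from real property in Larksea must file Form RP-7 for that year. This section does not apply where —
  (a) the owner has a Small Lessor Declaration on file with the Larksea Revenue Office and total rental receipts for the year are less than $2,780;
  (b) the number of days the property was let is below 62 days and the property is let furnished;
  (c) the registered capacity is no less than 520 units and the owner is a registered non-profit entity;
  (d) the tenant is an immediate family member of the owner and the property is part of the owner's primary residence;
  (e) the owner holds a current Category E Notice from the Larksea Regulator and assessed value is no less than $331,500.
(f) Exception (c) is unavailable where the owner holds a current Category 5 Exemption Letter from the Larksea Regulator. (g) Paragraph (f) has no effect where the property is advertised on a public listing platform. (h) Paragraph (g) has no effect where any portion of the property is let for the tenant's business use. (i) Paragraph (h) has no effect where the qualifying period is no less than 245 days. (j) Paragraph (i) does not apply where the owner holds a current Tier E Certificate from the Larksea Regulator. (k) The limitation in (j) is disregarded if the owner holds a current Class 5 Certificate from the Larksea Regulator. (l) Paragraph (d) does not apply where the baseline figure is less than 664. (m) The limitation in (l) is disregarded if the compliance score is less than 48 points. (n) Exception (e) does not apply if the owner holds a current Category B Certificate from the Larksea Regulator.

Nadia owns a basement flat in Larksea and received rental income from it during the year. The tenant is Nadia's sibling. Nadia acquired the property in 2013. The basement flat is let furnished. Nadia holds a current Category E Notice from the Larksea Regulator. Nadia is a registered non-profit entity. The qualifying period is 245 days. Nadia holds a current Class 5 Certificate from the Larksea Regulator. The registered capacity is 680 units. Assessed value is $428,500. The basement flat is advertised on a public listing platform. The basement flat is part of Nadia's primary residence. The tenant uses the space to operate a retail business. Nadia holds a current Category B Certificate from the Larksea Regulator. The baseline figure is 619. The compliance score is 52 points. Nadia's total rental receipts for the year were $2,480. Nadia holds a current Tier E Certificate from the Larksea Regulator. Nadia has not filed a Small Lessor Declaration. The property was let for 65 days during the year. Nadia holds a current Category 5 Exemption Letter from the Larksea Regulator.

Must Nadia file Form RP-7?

No — exception (c) applies; Nadia is not required to file Form RP-7.

Exception (a) requires that the owner has a Small Lessor Declaration on file with the Larksea Revenue Office; but no Small Lessor Declaration is on file, so (a) is unavailable.
Exception (b) does not apply: the number of days the property was let is 65 days, not below 62 days.
Exception (c) is satisfied on its face — the registered capacity is 680 units, meeting the 520 units threshold; Nadia is a registered non-profit. As to paragraphs (f)–(k): (f) is triggered (a current Category 5 Exemption Letter is held), but is displaced by (g): (g) operates against (f): the property is publicly advertised. (h) would limit (g) — the space is let for business use — but (i) sets (h) aside: (i) is engaged — the qualifying period is 245 days, meeting the 245 days threshold. (j) is triggered (a current Tier E Certificate is held), but is displaced by (k): (k) operates against (j): a current Class 5 Certificate is held. (c) remains available.
Exception (d) is satisfied on its face — the tenant is an immediate family member; the basement flat is part of the primary residence. But: (l) operates against (d): the baseline figure is 619, less than the 664 limit. (m), which would lift (l), is not engaged — the compliance score is 52 points, not less than 48 points. So (d) is unavailable.
All of (e)'s requirements are met (a current Category E Notice is held; assessed value is $428,500, meeting the $331,500 threshold). But: (n) operates against (e): a current Category B Certificate is held. So (e) is unavailable.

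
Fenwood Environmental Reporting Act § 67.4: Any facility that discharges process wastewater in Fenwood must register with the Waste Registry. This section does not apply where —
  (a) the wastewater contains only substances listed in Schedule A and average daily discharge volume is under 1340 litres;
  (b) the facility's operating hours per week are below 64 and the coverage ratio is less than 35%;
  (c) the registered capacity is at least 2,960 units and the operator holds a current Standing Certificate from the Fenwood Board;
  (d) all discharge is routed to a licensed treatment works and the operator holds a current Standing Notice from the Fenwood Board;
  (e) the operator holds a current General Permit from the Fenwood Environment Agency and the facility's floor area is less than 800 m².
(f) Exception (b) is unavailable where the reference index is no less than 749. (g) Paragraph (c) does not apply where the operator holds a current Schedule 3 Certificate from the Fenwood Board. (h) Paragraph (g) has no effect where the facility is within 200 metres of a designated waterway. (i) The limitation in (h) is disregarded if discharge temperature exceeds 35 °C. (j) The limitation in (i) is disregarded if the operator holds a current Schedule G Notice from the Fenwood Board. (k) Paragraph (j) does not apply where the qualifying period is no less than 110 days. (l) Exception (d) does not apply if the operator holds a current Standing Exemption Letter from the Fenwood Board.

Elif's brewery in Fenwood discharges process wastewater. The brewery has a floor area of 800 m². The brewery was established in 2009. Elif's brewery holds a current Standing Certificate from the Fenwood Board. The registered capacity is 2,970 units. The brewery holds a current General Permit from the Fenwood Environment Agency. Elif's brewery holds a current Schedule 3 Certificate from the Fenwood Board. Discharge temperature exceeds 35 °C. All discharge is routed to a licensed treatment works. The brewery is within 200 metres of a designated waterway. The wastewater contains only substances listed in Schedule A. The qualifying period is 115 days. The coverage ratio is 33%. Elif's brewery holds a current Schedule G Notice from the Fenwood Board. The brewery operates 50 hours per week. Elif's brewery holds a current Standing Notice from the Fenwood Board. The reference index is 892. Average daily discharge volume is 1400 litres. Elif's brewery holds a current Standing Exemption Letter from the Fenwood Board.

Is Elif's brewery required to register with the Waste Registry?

Yes — Elif's brewery must register with the Waste Registry.

Exception (a) requires that average daily discharge volume is under 1340 litres; but average daily discharge volume is 1400 litres, not under 1340 litres, so (a) is unavailable.
Exception (b) is satisfied on its face — the facility's operating hours per week are 50, below the 64 limit; the coverage ratio is 33%, less than the 35% limit. But applying paragraph (f): (f) applies — the reference index is 892, meeting the 749 threshold. Exception (b) does not apply.
Exception (c)'s conditions are all satisfied: the registered capacity is 2,970 units, meeting the 2,960 units threshold; a current Standing Certificate is held. But: (g) operates against (c): a current Schedule 3 Certificate is held. (h) would limit (g) — the brewery is within 200 m of a designated waterway — but (i) sets (h) aside: (i) operates — discharge temperature exceeds 35 °C. (j) is triggered (a current Schedule G Notice is held), but is displaced by (k): (k) operates against (j): the qualifying period is 115 days, meeting the 110 days threshold. Exception (c) does not apply.
All of (d)'s requirements are met (discharge is routed to a licensed treatment works; a current Standing Notice is held). But applying paragraph (l): (l) operates against (d): a current Standing Exemption Letter is held. Exception (d) does not apply.
Exception (e) fails — the facility's floor area is 800 m², not less than 800 m².
None of the exceptions is available; § 67.4 applies in full.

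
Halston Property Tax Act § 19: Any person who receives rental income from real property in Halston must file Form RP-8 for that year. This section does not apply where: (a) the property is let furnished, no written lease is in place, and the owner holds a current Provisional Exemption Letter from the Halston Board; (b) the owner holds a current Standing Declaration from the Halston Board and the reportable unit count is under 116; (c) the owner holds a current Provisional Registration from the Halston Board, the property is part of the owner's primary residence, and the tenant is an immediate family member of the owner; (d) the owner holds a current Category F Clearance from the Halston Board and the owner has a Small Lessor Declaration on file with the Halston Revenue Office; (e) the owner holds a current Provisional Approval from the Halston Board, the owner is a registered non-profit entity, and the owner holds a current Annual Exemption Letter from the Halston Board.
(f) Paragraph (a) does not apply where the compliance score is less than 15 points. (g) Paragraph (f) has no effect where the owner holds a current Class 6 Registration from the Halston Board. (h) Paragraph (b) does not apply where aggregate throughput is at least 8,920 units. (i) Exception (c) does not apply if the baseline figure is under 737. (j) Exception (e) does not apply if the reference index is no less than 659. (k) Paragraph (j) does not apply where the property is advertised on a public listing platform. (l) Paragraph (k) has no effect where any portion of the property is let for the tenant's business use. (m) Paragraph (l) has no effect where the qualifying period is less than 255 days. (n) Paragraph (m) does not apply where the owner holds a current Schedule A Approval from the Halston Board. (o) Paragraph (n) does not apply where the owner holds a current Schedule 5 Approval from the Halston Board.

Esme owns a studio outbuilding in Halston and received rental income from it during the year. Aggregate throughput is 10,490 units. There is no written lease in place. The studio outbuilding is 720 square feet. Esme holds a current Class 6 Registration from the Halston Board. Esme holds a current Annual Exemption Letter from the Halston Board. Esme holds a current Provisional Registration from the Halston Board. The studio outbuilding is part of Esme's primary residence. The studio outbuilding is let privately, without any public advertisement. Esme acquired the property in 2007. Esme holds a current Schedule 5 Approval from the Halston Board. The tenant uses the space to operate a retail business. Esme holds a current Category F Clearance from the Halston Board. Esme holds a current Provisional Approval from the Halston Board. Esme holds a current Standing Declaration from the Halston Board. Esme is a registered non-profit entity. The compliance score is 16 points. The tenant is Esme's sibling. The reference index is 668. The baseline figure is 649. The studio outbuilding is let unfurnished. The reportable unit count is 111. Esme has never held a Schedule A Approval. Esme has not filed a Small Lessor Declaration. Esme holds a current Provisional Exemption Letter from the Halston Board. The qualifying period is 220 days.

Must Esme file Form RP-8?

Yes — Esme must file Form RP-8.

Exception (a) fails — the property is let unfurnished.
Exception (b) is satisfied on its face — a current Standing Declaration is held; the reportable unit count is 111, under the 116 limit. Turning to paragraph (h): (h) operates against (b): aggregate throughput is 10,490 units, meeting the 8,920 units threshold. (b) is therefore removed.
All of (c)'s requirements are met (a current Provisional Registration is held; the studio outbuilding is part of the primary residence; the tenant is an immediate family member). But applying paragraph (i): (i) operates against (c): the baseline figure is 649, under the 737 limit. So (c) is unavailable.
Exception (d) does not apply: no Small Lessor Declaration is on file.
Exception (e)'s conditions are all satisfied: a current Provisional Approval is held; Esme is a registered non-profit; a current Annual Exemption Letter is held. But: (j) operates against (e): the reference index is 668, meeting the 659 threshold. (k), which would lift (j), is not engaged — the property is let privately without advertisement. Exception (e) does not apply.
No exception displaces § 19.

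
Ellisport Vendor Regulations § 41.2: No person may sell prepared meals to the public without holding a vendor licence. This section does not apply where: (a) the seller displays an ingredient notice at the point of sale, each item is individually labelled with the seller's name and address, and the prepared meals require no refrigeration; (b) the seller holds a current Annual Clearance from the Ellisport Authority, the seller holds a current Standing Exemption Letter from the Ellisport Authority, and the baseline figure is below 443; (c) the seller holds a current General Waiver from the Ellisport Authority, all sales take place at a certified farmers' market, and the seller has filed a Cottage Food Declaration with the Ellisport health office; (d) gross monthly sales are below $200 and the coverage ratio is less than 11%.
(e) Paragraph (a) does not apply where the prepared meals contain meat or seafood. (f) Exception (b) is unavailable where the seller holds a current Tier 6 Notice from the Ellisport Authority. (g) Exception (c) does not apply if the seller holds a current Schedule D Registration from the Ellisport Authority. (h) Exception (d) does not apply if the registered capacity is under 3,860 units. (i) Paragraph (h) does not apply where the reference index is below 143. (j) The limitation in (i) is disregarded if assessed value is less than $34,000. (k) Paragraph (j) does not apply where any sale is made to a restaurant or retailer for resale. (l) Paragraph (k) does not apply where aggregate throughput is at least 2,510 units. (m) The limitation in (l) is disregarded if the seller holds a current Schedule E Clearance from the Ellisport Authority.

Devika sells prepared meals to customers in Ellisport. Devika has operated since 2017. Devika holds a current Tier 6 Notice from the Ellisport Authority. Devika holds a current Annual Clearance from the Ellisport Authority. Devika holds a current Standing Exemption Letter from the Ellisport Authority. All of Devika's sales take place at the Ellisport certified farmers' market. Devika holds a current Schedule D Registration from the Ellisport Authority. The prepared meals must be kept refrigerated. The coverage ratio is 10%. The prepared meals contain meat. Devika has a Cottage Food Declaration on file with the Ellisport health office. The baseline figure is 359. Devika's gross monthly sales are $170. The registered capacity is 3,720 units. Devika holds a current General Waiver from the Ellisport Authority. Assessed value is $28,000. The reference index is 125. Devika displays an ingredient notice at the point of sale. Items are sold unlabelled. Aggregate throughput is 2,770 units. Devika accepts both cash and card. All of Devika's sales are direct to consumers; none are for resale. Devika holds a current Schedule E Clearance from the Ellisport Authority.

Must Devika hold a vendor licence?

Exception (a) requires that each item is individually labelled with the seller's name and address; but items are sold unlabelled, so (a) is unavailable.
Exception (b): a current Annual Clearance is held; a current Standing Exemption Letter is held; the baseline figure is 359, below the 443 limit — every condition holds. Turning to paragraph (f): (f) operates against (b): a current Tier 6 Notice is held. (b) is therefore removed.
Exception (c) is satisfied on its face — a current General Waiver is held; all sales are at a certified farmers' market; a Cottage Food Declaration is on file. But applying paragraph (g): (g) is triggered — a current Schedule D Registration is held. (c) is therefore removed.
All of (d)'s requirements are met (gross monthly sales are $170, below the $200 limit; the coverage ratio is 10%, less than the 11% limit). Turning to paragraphs (h)–(m): (h) operates against (d): the registered capacity is 3,720 units, under the 3,860 units limit. (i) would limit (h) — the reference index is 125, below the 143 limit — but (j) sets (i) aside: (j) is engaged — assessed value is $28,000, less than the $34,000 limit. (k) is not triggered (no sales are for resale), so (j) stands. Exception (d) does not apply.
No exception is made out. Devika falls within the general rule.

Yes — Devika must hold a vendor licence.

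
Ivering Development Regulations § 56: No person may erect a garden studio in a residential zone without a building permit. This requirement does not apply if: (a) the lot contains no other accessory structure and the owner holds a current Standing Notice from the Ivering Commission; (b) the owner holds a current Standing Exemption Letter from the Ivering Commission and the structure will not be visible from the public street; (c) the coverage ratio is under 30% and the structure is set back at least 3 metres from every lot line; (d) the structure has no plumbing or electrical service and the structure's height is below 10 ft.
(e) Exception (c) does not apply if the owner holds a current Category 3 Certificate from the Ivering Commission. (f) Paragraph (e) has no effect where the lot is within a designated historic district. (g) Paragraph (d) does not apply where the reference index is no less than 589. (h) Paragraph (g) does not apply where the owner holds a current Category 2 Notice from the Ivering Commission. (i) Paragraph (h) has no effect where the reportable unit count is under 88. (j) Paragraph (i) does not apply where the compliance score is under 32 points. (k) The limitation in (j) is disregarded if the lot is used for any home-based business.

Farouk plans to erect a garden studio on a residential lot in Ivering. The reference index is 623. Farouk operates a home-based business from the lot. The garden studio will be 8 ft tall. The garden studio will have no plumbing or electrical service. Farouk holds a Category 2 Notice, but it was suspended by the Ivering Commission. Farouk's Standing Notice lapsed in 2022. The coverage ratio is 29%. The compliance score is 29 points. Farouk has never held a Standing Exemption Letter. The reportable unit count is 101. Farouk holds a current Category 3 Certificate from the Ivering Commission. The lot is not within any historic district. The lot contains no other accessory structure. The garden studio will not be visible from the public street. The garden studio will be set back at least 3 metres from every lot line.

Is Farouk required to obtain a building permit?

Yes — Farouk must obtain a building permit.

Exception (a) does not apply: there is no Standing Notice in force.
Exception (b) does not apply: the Standing Exemption Letter is not current.
Exception (c)'s conditions are all satisfied: the coverage ratio is 29%, under the 30% limit; the setback is at least 3 m on every side. But: (e) operates — a current Category 3 Certificate is held. (f), which would lift (e), is not triggered — the lot is not in a historic district. (c) is therefore removed.
Exception (d) is satisfied on its face — there is no plumbing or electrical service; the structure's height is 8 ft, below the 10 ft limit. However, paragraphs (g)–(k) must be considered: (g) is engaged — the reference index is 623, meeting the 589 threshold. (h) is not engaged (there is no Category 2 Notice in force), so (g) stands. So (d) is unavailable.
No exception is made out. Farouk falls within the general rule.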